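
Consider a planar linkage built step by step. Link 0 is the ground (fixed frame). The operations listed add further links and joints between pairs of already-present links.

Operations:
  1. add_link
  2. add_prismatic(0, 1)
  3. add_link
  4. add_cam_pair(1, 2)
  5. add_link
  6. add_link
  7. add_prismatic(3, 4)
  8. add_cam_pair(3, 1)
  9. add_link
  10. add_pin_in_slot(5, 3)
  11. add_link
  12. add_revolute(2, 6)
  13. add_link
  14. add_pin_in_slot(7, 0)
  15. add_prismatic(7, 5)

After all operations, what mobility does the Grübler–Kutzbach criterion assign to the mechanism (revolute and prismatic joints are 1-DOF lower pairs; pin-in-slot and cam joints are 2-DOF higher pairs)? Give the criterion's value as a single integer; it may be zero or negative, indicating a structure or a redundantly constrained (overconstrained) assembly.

link 0 = ground. State L|J1|J2 = 1|0|0
+link1  2|0|0
P(0,1) f=1→J1  2|1|0
+link2  3|1|0
C(1,2) f=2→J2  3|1|1
+link3  4|1|1
+link4  5|1|1
P(3,4) f=1→J1  5|2|1
C(3,1) f=2→J2  5|2|2
+link5  6|2|2
PS(5,3) f=2→J2  6|2|3
+link6  7|2|3
R(2,6) f=1→J1  7|3|3
+link7  8|3|3
PS(7,0) f=2→J2  8|3|4
P(7,5) f=1→J1  8|4|4
M = 3(8−1)−2·4−4 = 21−8−4 = 9

M = 9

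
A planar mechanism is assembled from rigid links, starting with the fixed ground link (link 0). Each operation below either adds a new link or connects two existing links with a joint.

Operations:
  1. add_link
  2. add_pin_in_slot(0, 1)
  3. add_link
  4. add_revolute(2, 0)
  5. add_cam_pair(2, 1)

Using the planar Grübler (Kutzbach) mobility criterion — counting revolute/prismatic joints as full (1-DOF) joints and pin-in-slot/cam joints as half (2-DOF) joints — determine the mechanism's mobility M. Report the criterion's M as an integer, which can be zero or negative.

M = 2

link 0 = ground. State L|J1|J2 = 1|0|0
+link1  2|0|0
PS(0,1) f=2→J2  2|0|1
+link2  3|0|1
R(2,0) f=1→J1  3|1|1
C(2,1) f=2→J2  3|1|2
M = 3(3−1)−2·1−2 = 6−2−2 = 2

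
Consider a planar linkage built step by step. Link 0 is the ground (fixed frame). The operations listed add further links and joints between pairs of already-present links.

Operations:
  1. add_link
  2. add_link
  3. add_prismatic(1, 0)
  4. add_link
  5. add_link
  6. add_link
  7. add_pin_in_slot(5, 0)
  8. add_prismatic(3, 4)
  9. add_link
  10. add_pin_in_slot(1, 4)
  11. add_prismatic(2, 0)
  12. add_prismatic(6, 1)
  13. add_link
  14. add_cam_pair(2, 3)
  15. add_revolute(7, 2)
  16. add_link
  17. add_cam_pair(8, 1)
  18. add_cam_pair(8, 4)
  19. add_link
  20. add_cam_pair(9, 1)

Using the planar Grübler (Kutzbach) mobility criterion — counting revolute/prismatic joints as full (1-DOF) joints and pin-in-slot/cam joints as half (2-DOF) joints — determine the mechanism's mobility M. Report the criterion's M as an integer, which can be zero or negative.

M = 11

[1;0;0] (link 0 is ground)
L+ [2;0;0]
L+ [3;0;0]
P(1,0)∈J1 [3;1;0]
L+ [4;1;0]
L+ [5;1;0]
L+ [6;1;0]
PS(5,0)∈J2 [6;1;1]
P(3,4)∈J1 [6;2;1]
L+ [7;2;1]
PS(1,4)∈J2 [7;2;2]
P(2,0)∈J1 [7;3;2]
P(6,1)∈J1 [7;4;2]
L+ [8;4;2]
C(2,3)∈J2 [8;4;3]
R(7,2)∈J1 [8;5;3]
L+ [9;5;3]
C(8,1)∈J2 [9;5;4]
C(8,4)∈J2 [9;5;5]
L+ [10;5;5]
C(9,1)∈J2 [10;5;6]
mobility = 27 − 10 − 6 = 11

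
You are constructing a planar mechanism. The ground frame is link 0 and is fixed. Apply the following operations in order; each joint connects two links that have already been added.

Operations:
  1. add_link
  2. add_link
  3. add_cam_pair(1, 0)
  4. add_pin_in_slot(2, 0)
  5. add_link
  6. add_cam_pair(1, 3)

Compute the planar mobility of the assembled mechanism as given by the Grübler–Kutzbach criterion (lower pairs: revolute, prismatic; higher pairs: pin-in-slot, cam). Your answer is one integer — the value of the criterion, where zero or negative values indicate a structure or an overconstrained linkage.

M = 6

[1;0;0] (link 0 is ground)
L+ [2;0;0]
L+ [3;0;0]
C(1,0)∈J2 [3;0;1]
PS(2,0)∈J2 [3;0;2]
L+ [4;0;2]
C(1,3)∈J2 [4;0;3]
mobility = 9 − 0 − 3 = 6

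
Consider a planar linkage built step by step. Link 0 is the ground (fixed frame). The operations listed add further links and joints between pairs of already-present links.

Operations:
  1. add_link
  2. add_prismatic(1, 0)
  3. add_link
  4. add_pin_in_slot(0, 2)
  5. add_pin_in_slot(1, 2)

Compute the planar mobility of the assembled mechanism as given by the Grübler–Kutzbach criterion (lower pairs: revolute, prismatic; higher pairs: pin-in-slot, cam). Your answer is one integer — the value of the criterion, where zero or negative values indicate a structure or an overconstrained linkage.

link 0 = ground. State L|J1|J2 = 1|0|0
+link1  2|0|0
P(1,0) f=1→J1  2|1|0
+link2  3|1|0
PS(0,2) f=2→J2  3|1|1
PS(1,2) f=2→J2  3|1|2
M = 3(3−1)−2·1−2 = 6−2−2 = 2

M = 2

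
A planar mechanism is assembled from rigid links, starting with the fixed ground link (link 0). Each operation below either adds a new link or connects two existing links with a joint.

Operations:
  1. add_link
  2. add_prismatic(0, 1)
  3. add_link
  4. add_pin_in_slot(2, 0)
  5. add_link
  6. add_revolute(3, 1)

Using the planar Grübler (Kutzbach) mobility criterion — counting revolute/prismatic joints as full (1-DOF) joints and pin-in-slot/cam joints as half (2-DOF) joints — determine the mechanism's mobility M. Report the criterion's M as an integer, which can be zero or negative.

(L,J1,J2)=(1,0,0); link0 fixed
link1: (2,0,0)
P 0-1 [J1]: (2,1,0)
link2: (3,1,0)
PS 2-0 [J2]: (3,1,1)
link3: (4,1,1)
R 3-1 [J1]: (4,2,1)
Grübler: 3·3 − 2·2 − 1 = 4

M = 4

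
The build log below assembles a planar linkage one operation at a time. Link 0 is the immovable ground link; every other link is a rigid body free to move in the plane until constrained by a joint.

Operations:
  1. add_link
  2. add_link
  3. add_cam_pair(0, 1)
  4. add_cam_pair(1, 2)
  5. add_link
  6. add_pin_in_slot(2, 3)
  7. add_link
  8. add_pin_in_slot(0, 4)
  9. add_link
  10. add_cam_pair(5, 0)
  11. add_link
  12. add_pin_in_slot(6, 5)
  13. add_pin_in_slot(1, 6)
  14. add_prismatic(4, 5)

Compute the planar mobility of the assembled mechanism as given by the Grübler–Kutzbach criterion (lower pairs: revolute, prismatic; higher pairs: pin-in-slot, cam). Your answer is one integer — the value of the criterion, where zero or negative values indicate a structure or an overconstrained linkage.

link 0 = ground. State L|J1|J2 = 1|0|0
+link1  2|0|0
+link2  3|0|0
C(0,1) f=2→J2  3|0|1
C(1,2) f=2→J2  3|0|2
+link3  4|0|2
PS(2,3) f=2→J2  4|0|3
+link4  5|0|3
PS(0,4) f=2→J2  5|0|4
+link5  6|0|4
C(5,0) f=2→J2  6|0|5
+link6  7|0|5
PS(6,5) f=2→J2  7|0|6
PS(1,6) f=2→J2  7|0|7
P(4,5) f=1→J1  7|1|7
M = 3(7−1)−2·1−7 = 18−2−7 = 9

M = 9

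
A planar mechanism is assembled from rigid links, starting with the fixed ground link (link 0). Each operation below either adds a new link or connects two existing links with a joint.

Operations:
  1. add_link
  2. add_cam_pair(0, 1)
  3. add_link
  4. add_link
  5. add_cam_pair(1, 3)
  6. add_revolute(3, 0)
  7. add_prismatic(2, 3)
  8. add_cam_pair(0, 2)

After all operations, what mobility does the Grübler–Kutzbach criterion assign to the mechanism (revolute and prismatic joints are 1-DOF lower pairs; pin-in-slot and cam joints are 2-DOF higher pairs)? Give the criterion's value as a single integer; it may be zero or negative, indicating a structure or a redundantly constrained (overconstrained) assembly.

M = 2

link 0 = ground. State L|J1|J2 = 1|0|0
+link1  2|0|0
C(0,1) f=2→J2  2|0|1
+link2  3|0|1
+link3  4|0|1
C(1,3) f=2→J2  4|0|2
R(3,0) f=1→J1  4|1|2
P(2,3) f=1→J1  4|2|2
C(0,2) f=2→J2  4|2|3
M = 3(4−1)−2·2−3 = 9−4−3 = 2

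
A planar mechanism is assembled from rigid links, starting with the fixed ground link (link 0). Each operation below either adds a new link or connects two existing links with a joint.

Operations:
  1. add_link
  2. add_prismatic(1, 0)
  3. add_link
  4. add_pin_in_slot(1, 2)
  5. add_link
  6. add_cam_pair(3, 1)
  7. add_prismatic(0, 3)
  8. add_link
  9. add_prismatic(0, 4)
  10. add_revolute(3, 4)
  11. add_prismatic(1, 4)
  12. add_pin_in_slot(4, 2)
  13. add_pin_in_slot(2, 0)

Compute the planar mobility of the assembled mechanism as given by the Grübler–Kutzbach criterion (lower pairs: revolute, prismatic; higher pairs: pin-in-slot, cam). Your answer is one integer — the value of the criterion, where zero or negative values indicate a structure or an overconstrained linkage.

ground; <1,0,0>
#1 <2,0,0>
P:1↔0 J1 <2,1,0>
#2 <3,1,0>
PS:1↔2 J2 <3,1,1>
#3 <4,1,1>
C:3↔1 J2 <4,1,2>
P:0↔3 J1 <4,2,2>
#4 <5,2,2>
P:0↔4 J1 <5,3,2>
R:3↔4 J1 <5,4,2>
P:1↔4 J1 <5,5,2>
PS:4↔2 J2 <5,5,3>
PS:2↔0 J2 <5,5,4>
3×4 − 2×5 − 1×4 = -2

M = -2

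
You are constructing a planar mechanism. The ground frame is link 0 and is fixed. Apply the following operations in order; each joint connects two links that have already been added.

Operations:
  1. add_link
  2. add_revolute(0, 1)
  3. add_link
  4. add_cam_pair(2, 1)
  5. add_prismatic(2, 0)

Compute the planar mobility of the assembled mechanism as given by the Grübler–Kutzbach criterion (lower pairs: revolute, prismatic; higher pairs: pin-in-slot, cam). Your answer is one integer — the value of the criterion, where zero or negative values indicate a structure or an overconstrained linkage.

ground; <1,0,0>
#1 <2,0,0>
R:0↔1 J1 <2,1,0>
#2 <3,1,0>
C:2↔1 J2 <3,1,1>
P:2↔0 J1 <3,2,1>
3×2 − 2×2 − 1×1 = 1

M = 1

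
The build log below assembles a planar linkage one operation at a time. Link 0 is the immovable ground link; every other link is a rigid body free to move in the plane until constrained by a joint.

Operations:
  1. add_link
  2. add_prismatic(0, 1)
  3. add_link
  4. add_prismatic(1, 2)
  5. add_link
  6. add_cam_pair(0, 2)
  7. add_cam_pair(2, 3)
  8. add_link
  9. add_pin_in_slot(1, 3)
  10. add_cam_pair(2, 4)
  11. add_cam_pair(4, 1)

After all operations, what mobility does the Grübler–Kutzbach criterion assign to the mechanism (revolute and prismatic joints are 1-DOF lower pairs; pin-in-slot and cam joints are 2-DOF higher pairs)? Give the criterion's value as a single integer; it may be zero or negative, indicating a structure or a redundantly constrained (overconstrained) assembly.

M = 3

[1;0;0] (link 0 is ground)
L+ [2;0;0]
P(0,1)∈J1 [2;1;0]
L+ [3;1;0]
P(1,2)∈J1 [3;2;0]
L+ [4;2;0]
C(0,2)∈J2 [4;2;1]
C(2,3)∈J2 [4;2;2]
L+ [5;2;2]
PS(1,3)∈J2 [5;2;3]
C(2,4)∈J2 [5;2;4]
C(4,1)∈J2 [5;2;5]
mobility = 12 − 4 − 5 = 3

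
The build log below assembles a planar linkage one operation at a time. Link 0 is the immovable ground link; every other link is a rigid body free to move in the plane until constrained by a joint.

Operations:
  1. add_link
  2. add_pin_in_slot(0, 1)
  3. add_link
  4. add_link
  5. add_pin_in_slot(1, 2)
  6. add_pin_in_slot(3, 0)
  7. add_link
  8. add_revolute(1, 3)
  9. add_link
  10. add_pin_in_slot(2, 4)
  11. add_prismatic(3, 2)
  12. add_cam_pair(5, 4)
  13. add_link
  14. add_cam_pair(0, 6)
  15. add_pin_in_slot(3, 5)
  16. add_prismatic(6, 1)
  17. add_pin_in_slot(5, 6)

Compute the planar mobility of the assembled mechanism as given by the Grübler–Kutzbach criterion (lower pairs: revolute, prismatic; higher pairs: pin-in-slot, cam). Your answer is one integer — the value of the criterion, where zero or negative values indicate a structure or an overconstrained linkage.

M = 4

ground; <1,0,0>
#1 <2,0,0>
PS:0↔1 J2 <2,0,1>
#2 <3,0,1>
#3 <4,0,1>
PS:1↔2 J2 <4,0,2>
PS:3↔0 J2 <4,0,3>
#4 <5,0,3>
R:1↔3 J1 <5,1,3>
#5 <6,1,3>
PS:2↔4 J2 <6,1,4>
P:3↔2 J1 <6,2,4>
C:5↔4 J2 <6,2,5>
#6 <7,2,5>
C:0↔6 J2 <7,2,6>
PS:3↔5 J2 <7,2,7>
P:6↔1 J1 <7,3,7>
PS:5↔6 J2 <7,3,8>
3×6 − 2×3 − 1×8 = 4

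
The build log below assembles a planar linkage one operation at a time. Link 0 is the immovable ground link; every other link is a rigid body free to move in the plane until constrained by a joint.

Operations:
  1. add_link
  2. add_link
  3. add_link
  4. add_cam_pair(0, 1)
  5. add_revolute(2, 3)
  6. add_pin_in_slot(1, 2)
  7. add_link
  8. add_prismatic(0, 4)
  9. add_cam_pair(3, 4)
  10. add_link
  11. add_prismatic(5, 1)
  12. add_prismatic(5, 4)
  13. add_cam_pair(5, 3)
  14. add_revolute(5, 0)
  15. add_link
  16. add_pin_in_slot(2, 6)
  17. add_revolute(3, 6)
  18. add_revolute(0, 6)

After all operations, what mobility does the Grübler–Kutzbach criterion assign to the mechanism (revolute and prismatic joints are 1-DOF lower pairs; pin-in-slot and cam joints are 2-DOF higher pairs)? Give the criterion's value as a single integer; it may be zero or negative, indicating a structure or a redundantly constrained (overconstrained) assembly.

M = -1

ground; <1,0,0>
#1 <2,0,0>
#2 <3,0,0>
#3 <4,0,0>
C:0↔1 J2 <4,0,1>
R:2↔3 J1 <4,1,1>
PS:1↔2 J2 <4,1,2>
#4 <5,1,2>
P:0↔4 J1 <5,2,2>
C:3↔4 J2 <5,2,3>
#5 <6,2,3>
P:5↔1 J1 <6,3,3>
P:5↔4 J1 <6,4,3>
C:5↔3 J2 <6,4,4>
R:5↔0 J1 <6,5,4>
#6 <7,5,4>
PS:2↔6 J2 <7,5,5>
R:3↔6 J1 <7,6,5>
R:0↔6 J1 <7,7,5>
3×6 − 2×7 − 1×5 = -1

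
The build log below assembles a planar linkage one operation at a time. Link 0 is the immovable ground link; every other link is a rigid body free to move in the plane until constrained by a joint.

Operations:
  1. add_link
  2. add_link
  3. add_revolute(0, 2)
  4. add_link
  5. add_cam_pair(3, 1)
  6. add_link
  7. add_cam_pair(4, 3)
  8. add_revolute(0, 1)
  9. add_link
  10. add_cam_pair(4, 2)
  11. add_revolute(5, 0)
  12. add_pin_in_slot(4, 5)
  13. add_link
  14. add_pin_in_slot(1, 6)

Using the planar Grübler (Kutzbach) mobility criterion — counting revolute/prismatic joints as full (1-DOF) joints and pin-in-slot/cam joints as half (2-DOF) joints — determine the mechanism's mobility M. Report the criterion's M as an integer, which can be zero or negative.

(L,J1,J2)=(1,0,0); link0 fixed
link1: (2,0,0)
link2: (3,0,0)
R 0-2 [J1]: (3,1,0)
link3: (4,1,0)
C 3-1 [J2]: (4,1,1)
link4: (5,1,1)
C 4-3 [J2]: (5,1,2)
R 0-1 [J1]: (5,2,2)
link5: (6,2,2)
C 4-2 [J2]: (6,2,3)
R 5-0 [J1]: (6,3,3)
PS 4-5 [J2]: (6,3,4)
link6: (7,3,4)
PS 1-6 [J2]: (7,3,5)
Grübler: 3·6 − 2·3 − 5 = 7

M = 7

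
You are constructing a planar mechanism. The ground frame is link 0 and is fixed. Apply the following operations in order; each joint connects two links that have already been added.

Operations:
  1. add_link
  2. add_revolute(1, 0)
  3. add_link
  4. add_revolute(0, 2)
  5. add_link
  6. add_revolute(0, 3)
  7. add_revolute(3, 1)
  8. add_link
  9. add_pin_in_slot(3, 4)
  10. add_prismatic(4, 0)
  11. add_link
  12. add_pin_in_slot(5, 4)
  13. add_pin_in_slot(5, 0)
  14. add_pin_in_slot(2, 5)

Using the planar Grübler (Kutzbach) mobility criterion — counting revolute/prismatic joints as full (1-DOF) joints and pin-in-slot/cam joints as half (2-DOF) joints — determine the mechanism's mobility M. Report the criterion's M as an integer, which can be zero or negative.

link 0 = ground. State L|J1|J2 = 1|0|0
+link1  2|0|0
R(1,0) f=1→J1  2|1|0
+link2  3|1|0
R(0,2) f=1→J1  3|2|0
+link3  4|2|0
R(0,3) f=1→J1  4|3|0
R(3,1) f=1→J1  4|4|0
+link4  5|4|0
PS(3,4) f=2→J2  5|4|1
P(4,0) f=1→J1  5|5|1
+link5  6|5|1
PS(5,4) f=2→J2  6|5|2
PS(5,0) f=2→J2  6|5|3
PS(2,5) f=2→J2  6|5|4
M = 3(6−1)−2·5−4 = 15−10−4 = 1

M = 1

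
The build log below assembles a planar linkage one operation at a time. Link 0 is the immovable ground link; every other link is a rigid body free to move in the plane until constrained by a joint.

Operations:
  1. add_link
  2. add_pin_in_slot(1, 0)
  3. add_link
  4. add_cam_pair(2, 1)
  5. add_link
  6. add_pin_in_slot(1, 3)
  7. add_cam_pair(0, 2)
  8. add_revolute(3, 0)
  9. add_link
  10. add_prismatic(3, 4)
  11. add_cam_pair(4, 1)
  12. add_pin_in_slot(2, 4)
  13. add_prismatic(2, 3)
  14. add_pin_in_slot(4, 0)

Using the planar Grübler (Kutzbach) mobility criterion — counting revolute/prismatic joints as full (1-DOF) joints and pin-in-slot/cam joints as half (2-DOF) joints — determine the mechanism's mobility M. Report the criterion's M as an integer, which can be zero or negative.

link 0 = ground. State L|J1|J2 = 1|0|0
+link1  2|0|0
PS(1,0) f=2→J2  2|0|1
+link2  3|0|1
C(2,1) f=2→J2  3|0|2
+link3  4|0|2
PS(1,3) f=2→J2  4|0|3
C(0,2) f=2→J2  4|0|4
R(3,0) f=1→J1  4|1|4
+link4  5|1|4
P(3,4) f=1→J1  5|2|4
C(4,1) f=2→J2  5|2|5
PS(2,4) f=2→J2  5|2|6
P(2,3) f=1→J1  5|3|6
PS(4,0) f=2→J2  5|3|7
M = 3(5−1)−2·3−7 = 12−6−7 = -1

M = -1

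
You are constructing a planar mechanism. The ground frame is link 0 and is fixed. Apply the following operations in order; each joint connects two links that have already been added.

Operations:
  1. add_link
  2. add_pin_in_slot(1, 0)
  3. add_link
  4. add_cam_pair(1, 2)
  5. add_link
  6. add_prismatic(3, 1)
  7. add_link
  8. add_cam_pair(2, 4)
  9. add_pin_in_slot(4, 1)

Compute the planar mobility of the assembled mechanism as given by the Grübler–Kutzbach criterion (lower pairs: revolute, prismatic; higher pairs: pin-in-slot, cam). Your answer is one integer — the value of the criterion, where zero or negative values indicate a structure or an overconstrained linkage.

ground; <1,0,0>
#1 <2,0,0>
PS:1↔0 J2 <2,0,1>
#2 <3,0,1>
C:1↔2 J2 <3,0,2>
#3 <4,0,2>
P:3↔1 J1 <4,1,2>
#4 <5,1,2>
C:2↔4 J2 <5,1,3>
PS:4↔1 J2 <5,1,4>
3×4 − 2×1 − 1×4 = 6

M = 6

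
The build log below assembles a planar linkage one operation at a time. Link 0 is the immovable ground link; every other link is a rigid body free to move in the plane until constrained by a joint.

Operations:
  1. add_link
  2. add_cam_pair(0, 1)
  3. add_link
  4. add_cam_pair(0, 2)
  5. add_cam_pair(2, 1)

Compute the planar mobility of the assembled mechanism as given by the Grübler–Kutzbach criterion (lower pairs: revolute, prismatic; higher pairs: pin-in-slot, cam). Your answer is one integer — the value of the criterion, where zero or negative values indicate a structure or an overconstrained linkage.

M = 3

[1;0;0] (link 0 is ground)
L+ [2;0;0]
C(0,1)∈J2 [2;0;1]
L+ [3;0;1]
C(0,2)∈J2 [3;0;2]
C(2,1)∈J2 [3;0;3]
mobility = 6 − 0 − 3 = 3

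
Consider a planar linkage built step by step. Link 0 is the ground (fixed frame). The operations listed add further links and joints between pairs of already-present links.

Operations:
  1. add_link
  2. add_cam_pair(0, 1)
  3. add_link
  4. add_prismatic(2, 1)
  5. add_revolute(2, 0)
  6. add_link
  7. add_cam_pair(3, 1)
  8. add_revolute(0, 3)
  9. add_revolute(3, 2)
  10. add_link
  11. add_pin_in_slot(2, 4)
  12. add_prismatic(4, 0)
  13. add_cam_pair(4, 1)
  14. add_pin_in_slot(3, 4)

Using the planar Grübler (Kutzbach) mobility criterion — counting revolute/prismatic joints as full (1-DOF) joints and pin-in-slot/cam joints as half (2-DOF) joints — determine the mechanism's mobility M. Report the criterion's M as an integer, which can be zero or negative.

link 0 = ground. State L|J1|J2 = 1|0|0
+link1  2|0|0
C(0,1) f=2→J2  2|0|1
+link2  3|0|1
P(2,1) f=1→J1  3|1|1
R(2,0) f=1→J1  3|2|1
+link3  4|2|1
C(3,1) f=2→J2  4|2|2
R(0,3) f=1→J1  4|3|2
R(3,2) f=1→J1  4|4|2
+link4  5|4|2
PS(2,4) f=2→J2  5|4|3
P(4,0) f=1→J1  5|5|3
C(4,1) f=2→J2  5|5|4
PS(3,4) f=2→J2  5|5|5
M = 3(5−1)−2·5−5 = 12−10−5 = -3

M = -3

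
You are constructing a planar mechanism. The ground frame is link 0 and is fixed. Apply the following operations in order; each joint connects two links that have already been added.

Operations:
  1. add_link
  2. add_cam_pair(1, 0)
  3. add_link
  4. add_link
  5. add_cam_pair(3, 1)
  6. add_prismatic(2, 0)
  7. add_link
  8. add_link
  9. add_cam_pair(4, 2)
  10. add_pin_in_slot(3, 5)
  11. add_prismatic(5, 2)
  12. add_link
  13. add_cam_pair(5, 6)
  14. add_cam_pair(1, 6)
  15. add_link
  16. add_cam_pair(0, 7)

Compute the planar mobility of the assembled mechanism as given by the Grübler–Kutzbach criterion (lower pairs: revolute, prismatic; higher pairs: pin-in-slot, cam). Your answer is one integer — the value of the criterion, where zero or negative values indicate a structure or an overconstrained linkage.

M = 10

L=1 J1=0 J2=0
add link → L=2 J1=0 J2=0
C@1,0 dof=2 J2 → L=2 J1=0 J2=1
add link → L=3 J1=0 J2=1
add link → L=4 J1=0 J2=1
C@3,1 dof=2 J2 → L=4 J1=0 J2=2
P@2,0 dof=1 J1 → L=4 J1=1 J2=2
add link → L=5 J1=1 J2=2
add link → L=6 J1=1 J2=2
C@4,2 dof=2 J2 → L=6 J1=1 J2=3
PS@3,5 dof=2 J2 → L=6 J1=1 J2=4
P@5,2 dof=1 J1 → L=6 J1=2 J2=4
add link → L=7 J1=2 J2=4
C@5,6 dof=2 J2 → L=7 J1=2 J2=5
C@1,6 dof=2 J2 → L=7 J1=2 J2=6
add link → L=8 J1=2 J2=6
C@0,7 dof=2 J2 → L=8 J1=2 J2=7
M=3(L−1)−2J1−J2=3·7−2·2−7=10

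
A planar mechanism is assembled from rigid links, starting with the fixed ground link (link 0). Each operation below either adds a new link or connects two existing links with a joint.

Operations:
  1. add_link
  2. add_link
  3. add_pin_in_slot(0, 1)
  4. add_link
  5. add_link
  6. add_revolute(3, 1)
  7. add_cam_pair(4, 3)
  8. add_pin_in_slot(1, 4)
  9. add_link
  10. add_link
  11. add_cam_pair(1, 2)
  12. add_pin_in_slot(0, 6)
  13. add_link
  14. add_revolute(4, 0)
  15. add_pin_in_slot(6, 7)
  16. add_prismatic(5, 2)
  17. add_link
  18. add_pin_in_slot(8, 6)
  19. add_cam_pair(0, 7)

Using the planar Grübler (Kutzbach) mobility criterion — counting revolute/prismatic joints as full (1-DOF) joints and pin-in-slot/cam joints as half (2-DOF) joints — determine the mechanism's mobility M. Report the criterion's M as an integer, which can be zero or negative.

[1;0;0] (link 0 is ground)
L+ [2;0;0]
L+ [3;0;0]
PS(0,1)∈J2 [3;0;1]
L+ [4;0;1]
L+ [5;0;1]
R(3,1)∈J1 [5;1;1]
C(4,3)∈J2 [5;1;2]
PS(1,4)∈J2 [5;1;3]
L+ [6;1;3]
L+ [7;1;3]
C(1,2)∈J2 [7;1;4]
PS(0,6)∈J2 [7;1;5]
L+ [8;1;5]
R(4,0)∈J1 [8;2;5]
PS(6,7)∈J2 [8;2;6]
P(5,2)∈J1 [8;3;6]
L+ [9;3;6]
PS(8,6)∈J2 [9;3;7]
C(0,7)∈J2 [9;3;8]
mobility = 24 − 6 − 8 = 10

M = 10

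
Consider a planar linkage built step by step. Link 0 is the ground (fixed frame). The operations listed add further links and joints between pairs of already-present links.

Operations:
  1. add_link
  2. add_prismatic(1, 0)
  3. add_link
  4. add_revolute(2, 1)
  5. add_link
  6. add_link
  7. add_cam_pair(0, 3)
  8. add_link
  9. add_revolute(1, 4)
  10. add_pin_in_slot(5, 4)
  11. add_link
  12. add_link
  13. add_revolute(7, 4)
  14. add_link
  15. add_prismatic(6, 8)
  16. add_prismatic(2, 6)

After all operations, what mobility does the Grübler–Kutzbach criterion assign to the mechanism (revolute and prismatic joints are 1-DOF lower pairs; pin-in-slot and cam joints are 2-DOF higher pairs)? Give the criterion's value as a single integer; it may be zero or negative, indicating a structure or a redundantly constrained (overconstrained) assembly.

M = 10

[1;0;0] (link 0 is ground)
L+ [2;0;0]
P(1,0)∈J1 [2;1;0]
L+ [3;1;0]
R(2,1)∈J1 [3;2;0]
L+ [4;2;0]
L+ [5;2;0]
C(0,3)∈J2 [5;2;1]
L+ [6;2;1]
R(1,4)∈J1 [6;3;1]
PS(5,4)∈J2 [6;3;2]
L+ [7;3;2]
L+ [8;3;2]
R(7,4)∈J1 [8;4;2]
L+ [9;4;2]
P(6,8)∈J1 [9;5;2]
P(2,6)∈J1 [9;6;2]
mobility = 24 − 12 − 2 = 10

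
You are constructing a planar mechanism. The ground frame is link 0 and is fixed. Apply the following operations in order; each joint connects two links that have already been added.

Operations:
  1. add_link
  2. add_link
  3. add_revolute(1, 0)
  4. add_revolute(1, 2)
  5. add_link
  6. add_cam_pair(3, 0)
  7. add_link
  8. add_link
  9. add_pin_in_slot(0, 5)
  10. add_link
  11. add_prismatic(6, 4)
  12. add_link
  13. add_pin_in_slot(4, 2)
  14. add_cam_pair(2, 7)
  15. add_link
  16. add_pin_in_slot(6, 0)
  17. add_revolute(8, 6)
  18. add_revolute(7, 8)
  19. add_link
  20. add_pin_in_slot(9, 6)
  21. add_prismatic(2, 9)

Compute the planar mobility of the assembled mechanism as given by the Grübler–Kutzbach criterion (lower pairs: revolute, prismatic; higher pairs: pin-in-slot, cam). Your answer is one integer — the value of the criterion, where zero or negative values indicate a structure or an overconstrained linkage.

M = 9

ground; <1,0,0>
#1 <2,0,0>
#2 <3,0,0>
R:1↔0 J1 <3,1,0>
R:1↔2 J1 <3,2,0>
#3 <4,2,0>
C:3↔0 J2 <4,2,1>
#4 <5,2,1>
#5 <6,2,1>
PS:0↔5 J2 <6,2,2>
#6 <7,2,2>
P:6↔4 J1 <7,3,2>
#7 <8,3,2>
PS:4↔2 J2 <8,3,3>
C:2↔7 J2 <8,3,4>
#8 <9,3,4>
PS:6↔0 J2 <9,3,5>
R:8↔6 J1 <9,4,5>
R:7↔8 J1 <9,5,5>
#9 <10,5,5>
PS:9↔6 J2 <10,5,6>
P:2↔9 J1 <10,6,6>
3×9 − 2×6 − 1×6 = 9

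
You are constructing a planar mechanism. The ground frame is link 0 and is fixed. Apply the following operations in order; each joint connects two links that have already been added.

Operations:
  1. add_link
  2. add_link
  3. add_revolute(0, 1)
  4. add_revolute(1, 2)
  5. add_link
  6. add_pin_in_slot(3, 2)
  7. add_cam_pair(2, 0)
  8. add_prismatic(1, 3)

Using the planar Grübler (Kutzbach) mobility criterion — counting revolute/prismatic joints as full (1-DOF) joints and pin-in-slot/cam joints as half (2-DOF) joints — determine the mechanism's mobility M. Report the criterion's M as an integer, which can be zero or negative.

M = 1

L=1 J1=0 J2=0
add link → L=2 J1=0 J2=0
add link → L=3 J1=0 J2=0
R@0,1 dof=1 J1 → L=3 J1=1 J2=0
R@1,2 dof=1 J1 → L=3 J1=2 J2=0
add link → L=4 J1=2 J2=0
PS@3,2 dof=2 J2 → L=4 J1=2 J2=1
C@2,0 dof=2 J2 → L=4 J1=2 J2=2
P@1,3 dof=1 J1 → L=4 J1=3 J2=2
M=3(L−1)−2J1−J2=3·3−2·3−2=1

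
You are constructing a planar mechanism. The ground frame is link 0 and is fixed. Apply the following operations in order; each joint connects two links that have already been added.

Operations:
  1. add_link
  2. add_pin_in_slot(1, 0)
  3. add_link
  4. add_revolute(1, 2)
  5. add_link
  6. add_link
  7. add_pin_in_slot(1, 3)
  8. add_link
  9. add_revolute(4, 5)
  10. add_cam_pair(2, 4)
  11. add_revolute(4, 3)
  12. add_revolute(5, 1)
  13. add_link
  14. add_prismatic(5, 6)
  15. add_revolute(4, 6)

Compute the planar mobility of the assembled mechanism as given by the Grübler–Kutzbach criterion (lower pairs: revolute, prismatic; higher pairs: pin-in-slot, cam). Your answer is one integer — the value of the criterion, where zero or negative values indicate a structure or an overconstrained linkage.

M = 3

link 0 = ground. State L|J1|J2 = 1|0|0
+link1  2|0|0
PS(1,0) f=2→J2  2|0|1
+link2  3|0|1
R(1,2) f=1→J1  3|1|1
+link3  4|1|1
+link4  5|1|1
PS(1,3) f=2→J2  5|1|2
+link5  6|1|2
R(4,5) f=1→J1  6|2|2
C(2,4) f=2→J2  6|2|3
R(4,3) f=1→J1  6|3|3
R(5,1) f=1→J1  6|4|3
+link6  7|4|3
P(5,6) f=1→J1  7|5|3
R(4,6) f=1→J1  7|6|3
M = 3(7−1)−2·6−3 = 18−12−3 = 3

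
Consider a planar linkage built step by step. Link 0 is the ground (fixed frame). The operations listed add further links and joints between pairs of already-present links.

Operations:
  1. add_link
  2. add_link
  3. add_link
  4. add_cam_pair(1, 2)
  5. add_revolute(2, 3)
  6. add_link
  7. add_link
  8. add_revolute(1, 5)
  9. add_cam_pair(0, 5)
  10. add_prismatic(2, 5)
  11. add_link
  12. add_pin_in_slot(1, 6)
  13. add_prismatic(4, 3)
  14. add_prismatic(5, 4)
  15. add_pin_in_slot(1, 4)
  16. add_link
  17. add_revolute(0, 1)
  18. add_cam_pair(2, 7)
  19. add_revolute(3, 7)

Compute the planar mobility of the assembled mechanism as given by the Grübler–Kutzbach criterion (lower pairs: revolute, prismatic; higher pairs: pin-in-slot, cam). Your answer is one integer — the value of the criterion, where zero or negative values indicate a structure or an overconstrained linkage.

M = 2

[1;0;0] (link 0 is ground)
L+ [2;0;0]
L+ [3;0;0]
L+ [4;0;0]
C(1,2)∈J2 [4;0;1]
R(2,3)∈J1 [4;1;1]
L+ [5;1;1]
L+ [6;1;1]
R(1,5)∈J1 [6;2;1]
C(0,5)∈J2 [6;2;2]
P(2,5)∈J1 [6;3;2]
L+ [7;3;2]
PS(1,6)∈J2 [7;3;3]
P(4,3)∈J1 [7;4;3]
P(5,4)∈J1 [7;5;3]
PS(1,4)∈J2 [7;5;4]
L+ [8;5;4]
R(0,1)∈J1 [8;6;4]
C(2,7)∈J2 [8;6;5]
R(3,7)∈J1 [8;7;5]
mobility = 21 − 14 − 5 = 2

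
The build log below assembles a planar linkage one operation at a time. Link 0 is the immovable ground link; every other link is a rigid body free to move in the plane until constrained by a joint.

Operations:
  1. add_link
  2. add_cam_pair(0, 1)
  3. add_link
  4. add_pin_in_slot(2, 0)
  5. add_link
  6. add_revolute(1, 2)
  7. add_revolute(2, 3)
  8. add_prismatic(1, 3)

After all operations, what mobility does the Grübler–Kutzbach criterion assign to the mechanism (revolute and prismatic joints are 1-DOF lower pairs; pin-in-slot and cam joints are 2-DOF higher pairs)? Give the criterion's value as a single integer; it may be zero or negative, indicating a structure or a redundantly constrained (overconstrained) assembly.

L=1 J1=0 J2=0
add link → L=2 J1=0 J2=0
C@0,1 dof=2 J2 → L=2 J1=0 J2=1
add link → L=3 J1=0 J2=1
PS@2,0 dof=2 J2 → L=3 J1=0 J2=2
add link → L=4 J1=0 J2=2
R@1,2 dof=1 J1 → L=4 J1=1 J2=2
R@2,3 dof=1 J1 → L=4 J1=2 J2=2
P@1,3 dof=1 J1 → L=4 J1=3 J2=2
M=3(L−1)−2J1−J2=3·3−2·3−2=1

M = 1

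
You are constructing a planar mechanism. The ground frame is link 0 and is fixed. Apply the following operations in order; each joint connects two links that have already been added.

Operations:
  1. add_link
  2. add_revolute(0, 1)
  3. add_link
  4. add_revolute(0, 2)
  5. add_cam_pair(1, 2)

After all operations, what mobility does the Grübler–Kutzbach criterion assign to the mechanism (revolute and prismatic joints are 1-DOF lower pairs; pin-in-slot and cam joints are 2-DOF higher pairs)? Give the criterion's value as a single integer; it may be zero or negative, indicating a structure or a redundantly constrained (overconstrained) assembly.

[1;0;0] (link 0 is ground)
L+ [2;0;0]
R(0,1)∈J1 [2;1;0]
L+ [3;1;0]
R(0,2)∈J1 [3;2;0]
C(1,2)∈J2 [3;2;1]
mobility = 6 − 4 − 1 = 1

M = 1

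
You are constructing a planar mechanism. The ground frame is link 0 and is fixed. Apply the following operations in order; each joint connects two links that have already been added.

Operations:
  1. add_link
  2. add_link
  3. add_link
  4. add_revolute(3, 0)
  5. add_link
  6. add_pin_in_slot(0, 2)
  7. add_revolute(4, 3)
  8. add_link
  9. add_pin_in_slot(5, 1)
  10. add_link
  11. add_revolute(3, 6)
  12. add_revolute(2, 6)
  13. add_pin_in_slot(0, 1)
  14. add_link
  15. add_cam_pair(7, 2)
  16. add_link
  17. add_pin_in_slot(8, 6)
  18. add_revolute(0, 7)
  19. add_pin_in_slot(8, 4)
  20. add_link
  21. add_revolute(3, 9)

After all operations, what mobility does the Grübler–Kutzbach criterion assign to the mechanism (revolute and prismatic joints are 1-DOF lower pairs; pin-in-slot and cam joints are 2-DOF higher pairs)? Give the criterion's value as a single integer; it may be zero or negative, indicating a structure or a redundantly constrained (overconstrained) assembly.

M = 9

ground; <1,0,0>
#1 <2,0,0>
#2 <3,0,0>
#3 <4,0,0>
R:3↔0 J1 <4,1,0>
#4 <5,1,0>
PS:0↔2 J2 <5,1,1>
R:4↔3 J1 <5,2,1>
#5 <6,2,1>
PS:5↔1 J2 <6,2,2>
#6 <7,2,2>
R:3↔6 J1 <7,3,2>
R:2↔6 J1 <7,4,2>
PS:0↔1 J2 <7,4,3>
#7 <8,4,3>
C:7↔2 J2 <8,4,4>
#8 <9,4,4>
PS:8↔6 J2 <9,4,5>
R:0↔7 J1 <9,5,5>
PS:8↔4 J2 <9,5,6>
#9 <10,5,6>
R:3↔9 J1 <10,6,6>
3×9 − 2×6 − 1×6 = 9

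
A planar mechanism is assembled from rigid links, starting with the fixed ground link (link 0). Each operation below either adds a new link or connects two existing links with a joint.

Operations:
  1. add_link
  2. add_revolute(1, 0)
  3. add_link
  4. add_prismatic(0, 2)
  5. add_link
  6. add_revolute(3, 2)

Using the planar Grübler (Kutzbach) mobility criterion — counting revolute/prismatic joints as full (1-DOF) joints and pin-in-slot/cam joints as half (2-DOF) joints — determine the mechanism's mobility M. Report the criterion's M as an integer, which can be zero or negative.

M = 3

[1;0;0] (link 0 is ground)
L+ [2;0;0]
R(1,0)∈J1 [2;1;0]
L+ [3;1;0]
P(0,2)∈J1 [3;2;0]
L+ [4;2;0]
R(3,2)∈J1 [4;3;0]
mobility = 9 − 6 − 0 = 3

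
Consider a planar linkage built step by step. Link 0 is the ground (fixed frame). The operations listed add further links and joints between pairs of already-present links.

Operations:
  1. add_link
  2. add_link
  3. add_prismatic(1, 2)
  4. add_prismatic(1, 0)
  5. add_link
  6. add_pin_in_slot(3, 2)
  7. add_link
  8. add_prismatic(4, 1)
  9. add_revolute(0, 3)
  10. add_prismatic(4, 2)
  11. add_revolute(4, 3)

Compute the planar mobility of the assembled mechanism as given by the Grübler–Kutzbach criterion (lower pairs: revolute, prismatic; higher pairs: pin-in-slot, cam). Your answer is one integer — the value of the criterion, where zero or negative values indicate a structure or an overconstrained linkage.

L=1 J1=0 J2=0
add link → L=2 J1=0 J2=0
add link → L=3 J1=0 J2=0
P@1,2 dof=1 J1 → L=3 J1=1 J2=0
P@1,0 dof=1 J1 → L=3 J1=2 J2=0
add link → L=4 J1=2 J2=0
PS@3,2 dof=2 J2 → L=4 J1=2 J2=1
add link → L=5 J1=2 J2=1
P@4,1 dof=1 J1 → L=5 J1=3 J2=1
R@0,3 dof=1 J1 → L=5 J1=4 J2=1
P@4,2 dof=1 J1 → L=5 J1=5 J2=1
R@4,3 dof=1 J1 → L=5 J1=6 J2=1
M=3(L−1)−2J1−J2=3·4−2·6−1=-1

M = -1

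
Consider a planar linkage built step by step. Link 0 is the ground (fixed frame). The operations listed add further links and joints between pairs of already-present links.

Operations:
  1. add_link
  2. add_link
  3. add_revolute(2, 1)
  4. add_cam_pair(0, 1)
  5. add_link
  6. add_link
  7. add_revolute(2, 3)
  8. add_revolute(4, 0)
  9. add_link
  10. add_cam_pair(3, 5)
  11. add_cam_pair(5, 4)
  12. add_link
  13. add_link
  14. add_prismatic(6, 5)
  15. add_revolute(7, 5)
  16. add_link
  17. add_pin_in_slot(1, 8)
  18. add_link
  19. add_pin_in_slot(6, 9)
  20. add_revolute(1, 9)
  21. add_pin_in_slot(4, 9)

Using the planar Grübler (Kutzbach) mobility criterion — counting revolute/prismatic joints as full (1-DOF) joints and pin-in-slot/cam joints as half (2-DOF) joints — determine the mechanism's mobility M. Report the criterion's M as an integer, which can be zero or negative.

ground; <1,0,0>
#1 <2,0,0>
#2 <3,0,0>
R:2↔1 J1 <3,1,0>
C:0↔1 J2 <3,1,1>
#3 <4,1,1>
#4 <5,1,1>
R:2↔3 J1 <5,2,1>
R:4↔0 J1 <5,3,1>
#5 <6,3,1>
C:3↔5 J2 <6,3,2>
C:5↔4 J2 <6,3,3>
#6 <7,3,3>
#7 <8,3,3>
P:6↔5 J1 <8,4,3>
R:7↔5 J1 <8,5,3>
#8 <9,5,3>
PS:1↔8 J2 <9,5,4>
#9 <10,5,4>
PS:6↔9 J2 <10,5,5>
R:1↔9 J1 <10,6,5>
PS:4↔9 J2 <10,6,6>
3×9 − 2×6 − 1×6 = 9

M = 9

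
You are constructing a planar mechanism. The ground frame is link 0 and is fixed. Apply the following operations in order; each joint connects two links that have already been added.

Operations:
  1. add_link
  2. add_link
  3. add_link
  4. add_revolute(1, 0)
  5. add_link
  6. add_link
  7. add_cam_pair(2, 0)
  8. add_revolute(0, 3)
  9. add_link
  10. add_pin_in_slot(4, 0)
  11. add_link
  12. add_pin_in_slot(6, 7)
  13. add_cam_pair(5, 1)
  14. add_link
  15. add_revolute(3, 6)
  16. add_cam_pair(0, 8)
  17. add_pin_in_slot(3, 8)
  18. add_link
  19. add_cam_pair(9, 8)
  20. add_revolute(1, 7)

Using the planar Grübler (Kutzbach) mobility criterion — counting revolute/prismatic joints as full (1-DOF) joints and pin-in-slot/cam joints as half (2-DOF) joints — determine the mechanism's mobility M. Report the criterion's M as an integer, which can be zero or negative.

M = 12

ground; <1,0,0>
#1 <2,0,0>
#2 <3,0,0>
#3 <4,0,0>
R:1↔0 J1 <4,1,0>
#4 <5,1,0>
#5 <6,1,0>
C:2↔0 J2 <6,1,1>
R:0↔3 J1 <6,2,1>
#6 <7,2,1>
PS:4↔0 J2 <7,2,2>
#7 <8,2,2>
PS:6↔7 J2 <8,2,3>
C:5↔1 J2 <8,2,4>
#8 <9,2,4>
R:3↔6 J1 <9,3,4>
C:0↔8 J2 <9,3,5>
PS:3↔8 J2 <9,3,6>
#9 <10,3,6>
C:9↔8 J2 <10,3,7>
R:1↔7 J1 <10,4,7>
3×9 − 2×4 − 1×7 = 12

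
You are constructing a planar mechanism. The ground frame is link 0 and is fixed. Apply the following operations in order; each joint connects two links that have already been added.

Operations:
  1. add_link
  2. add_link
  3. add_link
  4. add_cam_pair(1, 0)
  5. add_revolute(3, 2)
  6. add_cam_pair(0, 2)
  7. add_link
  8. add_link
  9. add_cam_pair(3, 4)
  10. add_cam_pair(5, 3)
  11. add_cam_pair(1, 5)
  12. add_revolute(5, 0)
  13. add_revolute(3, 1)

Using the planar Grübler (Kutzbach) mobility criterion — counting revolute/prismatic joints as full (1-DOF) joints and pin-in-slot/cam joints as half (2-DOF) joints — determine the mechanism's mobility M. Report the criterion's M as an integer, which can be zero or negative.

M = 4

(L,J1,J2)=(1,0,0); link0 fixed
link1: (2,0,0)
link2: (3,0,0)
link3: (4,0,0)
C 1-0 [J2]: (4,0,1)
R 3-2 [J1]: (4,1,1)
C 0-2 [J2]: (4,1,2)
link4: (5,1,2)
link5: (6,1,2)
C 3-4 [J2]: (6,1,3)
C 5-3 [J2]: (6,1,4)
C 1-5 [J2]: (6,1,5)
R 5-0 [J1]: (6,2,5)
R 3-1 [J1]: (6,3,5)
Grübler: 3·5 − 2·3 − 5 = 4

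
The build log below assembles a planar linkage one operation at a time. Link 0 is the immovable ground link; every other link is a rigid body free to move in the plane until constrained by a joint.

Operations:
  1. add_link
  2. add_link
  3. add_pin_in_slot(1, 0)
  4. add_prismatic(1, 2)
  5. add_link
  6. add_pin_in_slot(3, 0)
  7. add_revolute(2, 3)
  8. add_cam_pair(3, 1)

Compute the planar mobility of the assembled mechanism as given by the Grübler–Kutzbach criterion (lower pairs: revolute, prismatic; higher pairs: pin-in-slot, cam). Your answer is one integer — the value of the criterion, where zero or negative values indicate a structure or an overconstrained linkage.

[1;0;0] (link 0 is ground)
L+ [2;0;0]
L+ [3;0;0]
PS(1,0)∈J2 [3;0;1]
P(1,2)∈J1 [3;1;1]
L+ [4;1;1]
PS(3,0)∈J2 [4;1;2]
R(2,3)∈J1 [4;2;2]
C(3,1)∈J2 [4;2;3]
mobility = 9 − 4 − 3 = 2

M = 2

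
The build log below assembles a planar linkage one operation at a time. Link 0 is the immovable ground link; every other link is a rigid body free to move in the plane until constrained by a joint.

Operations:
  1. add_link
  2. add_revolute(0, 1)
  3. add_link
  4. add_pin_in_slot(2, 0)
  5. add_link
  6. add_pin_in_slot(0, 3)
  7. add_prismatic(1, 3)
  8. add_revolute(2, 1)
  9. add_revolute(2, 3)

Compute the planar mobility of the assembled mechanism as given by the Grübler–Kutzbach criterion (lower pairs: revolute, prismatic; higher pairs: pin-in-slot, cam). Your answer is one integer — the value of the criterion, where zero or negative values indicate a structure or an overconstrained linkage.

M = -1

(L,J1,J2)=(1,0,0); link0 fixed
link1: (2,0,0)
R 0-1 [J1]: (2,1,0)
link2: (3,1,0)
PS 2-0 [J2]: (3,1,1)
link3: (4,1,1)
PS 0-3 [J2]: (4,1,2)
P 1-3 [J1]: (4,2,2)
R 2-1 [J1]: (4,3,2)
R 2-3 [J1]: (4,4,2)
Grübler: 3·3 − 2·4 − 2 = -1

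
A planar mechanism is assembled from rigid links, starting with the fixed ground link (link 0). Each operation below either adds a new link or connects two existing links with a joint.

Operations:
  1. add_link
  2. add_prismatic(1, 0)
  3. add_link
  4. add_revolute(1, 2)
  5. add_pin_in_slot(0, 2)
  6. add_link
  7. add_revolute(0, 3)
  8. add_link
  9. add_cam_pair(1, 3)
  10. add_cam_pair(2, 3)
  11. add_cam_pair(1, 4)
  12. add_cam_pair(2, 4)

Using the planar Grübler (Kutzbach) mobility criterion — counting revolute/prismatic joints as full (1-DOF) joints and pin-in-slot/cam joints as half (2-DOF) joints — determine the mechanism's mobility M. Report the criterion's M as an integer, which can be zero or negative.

M = 1

ground; <1,0,0>
#1 <2,0,0>
P:1↔0 J1 <2,1,0>
#2 <3,1,0>
R:1↔2 J1 <3,2,0>
PS:0↔2 J2 <3,2,1>
#3 <4,2,1>
R:0↔3 J1 <4,3,1>
#4 <5,3,1>
C:1↔3 J2 <5,3,2>
C:2↔3 J2 <5,3,3>
C:1↔4 J2 <5,3,4>
C:2↔4 J2 <5,3,5>
3×4 − 2×3 − 1×5 = 1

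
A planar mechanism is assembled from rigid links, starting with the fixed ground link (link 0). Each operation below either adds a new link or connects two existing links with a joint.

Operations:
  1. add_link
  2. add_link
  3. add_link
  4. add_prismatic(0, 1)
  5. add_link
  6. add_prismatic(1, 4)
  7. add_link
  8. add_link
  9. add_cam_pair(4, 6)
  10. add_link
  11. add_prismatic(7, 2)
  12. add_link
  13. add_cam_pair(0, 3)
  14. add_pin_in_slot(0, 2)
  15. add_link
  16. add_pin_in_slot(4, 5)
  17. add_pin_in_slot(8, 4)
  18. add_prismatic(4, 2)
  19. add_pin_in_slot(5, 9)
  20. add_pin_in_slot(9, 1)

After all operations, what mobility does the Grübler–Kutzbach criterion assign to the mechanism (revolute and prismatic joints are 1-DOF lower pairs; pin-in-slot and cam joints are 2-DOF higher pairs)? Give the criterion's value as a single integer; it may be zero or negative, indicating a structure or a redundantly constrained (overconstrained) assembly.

[1;0;0] (link 0 is ground)
L+ [2;0;0]
L+ [3;0;0]
L+ [4;0;0]
P(0,1)∈J1 [4;1;0]
L+ [5;1;0]
P(1,4)∈J1 [5;2;0]
L+ [6;2;0]
L+ [7;2;0]
C(4,6)∈J2 [7;2;1]
L+ [8;2;1]
P(7,2)∈J1 [8;3;1]
L+ [9;3;1]
C(0,3)∈J2 [9;3;2]
PS(0,2)∈J2 [9;3;3]
L+ [10;3;3]
PS(4,5)∈J2 [10;3;4]
PS(8,4)∈J2 [10;3;5]
P(4,2)∈J1 [10;4;5]
PS(5,9)∈J2 [10;4;6]
PS(9,1)∈J2 [10;4;7]
mobility = 27 − 8 − 7 = 12

M = 12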